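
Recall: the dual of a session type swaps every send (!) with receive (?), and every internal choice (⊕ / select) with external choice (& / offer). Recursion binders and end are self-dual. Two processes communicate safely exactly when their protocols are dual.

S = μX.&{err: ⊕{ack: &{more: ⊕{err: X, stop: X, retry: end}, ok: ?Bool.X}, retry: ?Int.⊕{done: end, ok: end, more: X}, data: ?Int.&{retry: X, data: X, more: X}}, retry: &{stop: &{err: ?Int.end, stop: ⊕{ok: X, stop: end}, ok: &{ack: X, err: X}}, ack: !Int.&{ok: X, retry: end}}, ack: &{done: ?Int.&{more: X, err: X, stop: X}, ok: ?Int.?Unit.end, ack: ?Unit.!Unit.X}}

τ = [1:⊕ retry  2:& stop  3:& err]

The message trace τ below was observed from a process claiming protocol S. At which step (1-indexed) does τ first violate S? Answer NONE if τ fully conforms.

1

step 1: got ⊕ retry, protocol expects & err or & retry or & ack  ✗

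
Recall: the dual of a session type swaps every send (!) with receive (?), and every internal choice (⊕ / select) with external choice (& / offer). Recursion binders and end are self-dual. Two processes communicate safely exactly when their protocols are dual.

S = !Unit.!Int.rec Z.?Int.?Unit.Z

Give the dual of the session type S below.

!Unit → ?Unit
  !Int → ?Int
    rec Z → rec Z  (μ self-dual)
      ?Int → !Int
        ?Unit → !Unit
          Z ↦ Z

?Unit.?Int.rec Z.!Int.!Unit.Z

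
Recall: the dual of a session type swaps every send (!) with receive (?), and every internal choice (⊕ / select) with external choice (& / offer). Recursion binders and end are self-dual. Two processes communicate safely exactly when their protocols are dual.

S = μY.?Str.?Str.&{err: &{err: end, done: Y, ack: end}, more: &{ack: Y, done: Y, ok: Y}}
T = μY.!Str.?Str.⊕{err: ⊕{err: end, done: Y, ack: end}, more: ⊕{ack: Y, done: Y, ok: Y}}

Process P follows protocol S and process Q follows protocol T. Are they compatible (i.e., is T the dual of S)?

NO

μY vs μY  match (binder kept)
  ?Str vs !Str  match
    ?Str vs ?Str  ✗ same direction on both sides — not dual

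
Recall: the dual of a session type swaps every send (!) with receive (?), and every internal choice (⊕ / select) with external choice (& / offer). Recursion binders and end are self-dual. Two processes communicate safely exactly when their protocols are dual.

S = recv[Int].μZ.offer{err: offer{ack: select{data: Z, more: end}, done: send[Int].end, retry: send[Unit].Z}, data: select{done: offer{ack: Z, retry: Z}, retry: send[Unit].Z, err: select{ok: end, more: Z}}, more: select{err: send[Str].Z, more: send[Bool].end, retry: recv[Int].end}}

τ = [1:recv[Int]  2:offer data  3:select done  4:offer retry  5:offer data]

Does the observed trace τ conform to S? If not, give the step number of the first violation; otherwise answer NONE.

[1] recv[Int]  ok  residual = μZ.…
[2] offer data  ok  residual = select{done: offer{ack: μZ.…, retry: μZ.…}, retry: send[Unit].μZ.…, err: select{ok: end, more: μZ.…}}
[3] select done  ok  residual = offer{ack: μZ.…, retry: μZ.…}
[4] offer retry  ok  residual = μZ.…
[5] offer data  ok  residual = select{done: offer{ack: μZ.…, retry: μZ.…}, retry: send[Unit].μZ.…, err: select{ok: end, more: μZ.…}}
trace exhausted — no violation

NONE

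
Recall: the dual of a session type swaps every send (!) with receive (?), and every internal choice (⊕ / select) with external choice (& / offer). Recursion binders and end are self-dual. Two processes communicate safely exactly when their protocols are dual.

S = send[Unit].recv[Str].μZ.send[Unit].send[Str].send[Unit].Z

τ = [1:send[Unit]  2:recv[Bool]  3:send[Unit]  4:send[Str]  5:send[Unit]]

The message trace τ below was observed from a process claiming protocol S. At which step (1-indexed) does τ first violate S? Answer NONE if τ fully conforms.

2

[1] send[Unit]  ok  residual = recv[Str].μZ.…
[2] got recv[Bool], protocol expects recv[Str]  ✗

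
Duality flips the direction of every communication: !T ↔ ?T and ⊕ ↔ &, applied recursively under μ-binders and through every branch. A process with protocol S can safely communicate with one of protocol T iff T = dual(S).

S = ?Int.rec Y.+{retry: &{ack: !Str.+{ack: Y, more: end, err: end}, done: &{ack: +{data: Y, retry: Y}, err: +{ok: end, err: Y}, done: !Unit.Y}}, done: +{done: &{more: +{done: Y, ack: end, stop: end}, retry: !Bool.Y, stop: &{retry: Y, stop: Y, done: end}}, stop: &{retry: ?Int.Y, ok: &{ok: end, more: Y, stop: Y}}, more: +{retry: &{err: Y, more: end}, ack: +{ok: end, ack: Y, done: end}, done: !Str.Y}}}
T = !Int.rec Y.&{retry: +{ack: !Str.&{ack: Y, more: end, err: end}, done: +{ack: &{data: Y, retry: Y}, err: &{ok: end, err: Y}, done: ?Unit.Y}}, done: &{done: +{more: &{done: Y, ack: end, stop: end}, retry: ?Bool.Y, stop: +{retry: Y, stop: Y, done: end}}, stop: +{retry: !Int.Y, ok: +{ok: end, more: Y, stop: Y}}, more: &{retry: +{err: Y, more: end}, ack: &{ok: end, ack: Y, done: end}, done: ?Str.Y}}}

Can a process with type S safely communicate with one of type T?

?Int ‖ !Int  ✓
  rec Y ‖ rec Y  ✓ (μ self-dual)
    +{retry,done} ‖ &{retry,done}  ✓ same labels
      [retry]
        &{ack,done} ‖ +{ack,done}  ✓ same labels
          [ack]
            !Str ‖ !Str  ✗ same direction on both sides — not dual

NO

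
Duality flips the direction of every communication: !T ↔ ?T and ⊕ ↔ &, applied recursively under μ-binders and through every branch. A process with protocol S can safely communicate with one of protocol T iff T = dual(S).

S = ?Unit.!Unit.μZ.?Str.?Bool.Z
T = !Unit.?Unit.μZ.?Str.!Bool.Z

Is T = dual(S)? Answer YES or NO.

NO

?Unit | !Unit  match
  !Unit | ?Unit  match
    μZ | μZ  match (rec unchanged)
      ?Str | ?Str  ✗ same direction on both sides — not dual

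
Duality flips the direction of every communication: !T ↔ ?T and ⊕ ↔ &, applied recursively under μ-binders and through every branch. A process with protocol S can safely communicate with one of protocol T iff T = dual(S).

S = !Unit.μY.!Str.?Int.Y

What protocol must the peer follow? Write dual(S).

!Unit ↦ ?Unit
  μY ↦ μY  (μ self-dual)
    !Str ↦ ?Str
      ?Int ↦ !Int
        Y ↦ Y

?Unit.μY.?Str.!Int.Y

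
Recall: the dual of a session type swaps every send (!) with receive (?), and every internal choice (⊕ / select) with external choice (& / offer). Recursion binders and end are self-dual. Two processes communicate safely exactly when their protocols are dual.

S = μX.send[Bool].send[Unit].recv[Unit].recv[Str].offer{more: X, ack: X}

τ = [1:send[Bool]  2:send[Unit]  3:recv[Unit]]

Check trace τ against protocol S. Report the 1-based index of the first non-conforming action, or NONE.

NONE

@1 send[Bool]  ✓  residual = send[Unit].recv[Unit].recv[Str].offer{more: μX.…, ack: μX.…}
@2 send[Unit]  ✓  residual = recv[Unit].recv[Str].offer{more: μX.…, ack: μX.…}
@3 recv[Unit]  ✓  residual = recv[Str].offer{more: μX.…, ack: μX.…}
all 3 steps conform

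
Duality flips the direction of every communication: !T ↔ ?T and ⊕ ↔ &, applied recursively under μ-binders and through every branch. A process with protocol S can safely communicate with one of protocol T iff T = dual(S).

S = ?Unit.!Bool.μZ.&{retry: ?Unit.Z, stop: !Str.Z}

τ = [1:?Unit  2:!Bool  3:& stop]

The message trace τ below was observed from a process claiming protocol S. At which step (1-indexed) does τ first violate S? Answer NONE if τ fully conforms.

NONE

[1] ?Unit  match  now at !Bool.μZ.…
[2] !Bool  match  now at μZ.…
[3] & stop  match  now at !Str.μZ.…
trace exhausted — no violation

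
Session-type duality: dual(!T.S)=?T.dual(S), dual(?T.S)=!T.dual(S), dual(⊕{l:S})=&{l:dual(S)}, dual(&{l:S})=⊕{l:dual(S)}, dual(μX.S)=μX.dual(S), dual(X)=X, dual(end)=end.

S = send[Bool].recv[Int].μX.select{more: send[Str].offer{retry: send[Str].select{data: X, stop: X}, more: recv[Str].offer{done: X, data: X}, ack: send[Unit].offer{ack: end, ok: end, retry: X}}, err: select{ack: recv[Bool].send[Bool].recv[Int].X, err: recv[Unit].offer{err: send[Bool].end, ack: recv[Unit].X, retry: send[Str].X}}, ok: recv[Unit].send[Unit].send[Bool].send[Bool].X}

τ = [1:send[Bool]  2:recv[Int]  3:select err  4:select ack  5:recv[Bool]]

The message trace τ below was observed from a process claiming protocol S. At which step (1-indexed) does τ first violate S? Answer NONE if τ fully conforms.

[1] send[Bool]  ok  residual = recv[Int].μX.…
[2] recv[Int]  ok  residual = μX.…
[3] select err  ok  residual = select{ack: recv[Bool].send[Bool].recv[Int].μX.…, err: recv[Unit].offer{err: send[Bool].end, ack: recv[Unit].μX.…, retry: send[Str].μX.…}}
[4] select ack  ok  residual = recv[Bool].send[Bool].recv[Int].μX.…
[5] recv[Bool]  ok  residual = send[Bool].recv[Int].μX.…
trace exhausted — no violation

NONE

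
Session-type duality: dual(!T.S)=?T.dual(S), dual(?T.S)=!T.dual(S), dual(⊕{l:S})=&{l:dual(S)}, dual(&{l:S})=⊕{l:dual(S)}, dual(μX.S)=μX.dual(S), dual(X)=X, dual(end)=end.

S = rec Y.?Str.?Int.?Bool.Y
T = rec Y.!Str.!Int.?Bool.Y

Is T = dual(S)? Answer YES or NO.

NO

rec Y vs rec Y  ok (binder kept)
  ?Str vs !Str  ok
    ?Int vs !Int  ok
      ?Bool vs ?Bool  ✗ same direction on both sides — not dual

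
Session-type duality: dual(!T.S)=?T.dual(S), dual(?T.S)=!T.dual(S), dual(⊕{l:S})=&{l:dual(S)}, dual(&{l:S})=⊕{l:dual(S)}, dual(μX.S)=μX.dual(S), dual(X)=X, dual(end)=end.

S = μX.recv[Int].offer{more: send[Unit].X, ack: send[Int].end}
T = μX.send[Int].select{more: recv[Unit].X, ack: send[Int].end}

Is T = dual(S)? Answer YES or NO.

μX ‖ μX  ok (μ self-dual)
  recv[Int] ‖ send[Int]  ok
    offer{more,ack} ‖ select{more,ack}  ok labels match
      [more]
        send[Unit] ‖ recv[Unit]  ok
          X ‖ X  ok
      [ack]
        send[Int] ‖ send[Int]  ✗ same direction on both sides — not dual

NO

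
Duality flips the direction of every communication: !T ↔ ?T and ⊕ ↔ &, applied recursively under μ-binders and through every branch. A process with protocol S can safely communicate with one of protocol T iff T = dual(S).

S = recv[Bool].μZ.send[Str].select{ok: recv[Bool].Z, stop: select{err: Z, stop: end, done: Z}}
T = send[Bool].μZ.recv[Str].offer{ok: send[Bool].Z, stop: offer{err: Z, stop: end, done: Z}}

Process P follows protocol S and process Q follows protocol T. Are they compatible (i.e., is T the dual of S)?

YES

recv[Bool] vs send[Bool]  ok
  μZ vs μZ  ok (rec unchanged)
    send[Str] vs recv[Str]  ok
      select{ok,stop} vs offer{ok,stop}  ok labels match
        [ok]
          recv[Bool] vs send[Bool]  ok
            Z vs Z  ok
        [stop]
          select{err,stop,done} vs offer{err,stop,done}  ok labels match
            [err]
              Z vs Z  ok
            [stop]
              end vs end  ok
            [done]
              Z vs Z  ok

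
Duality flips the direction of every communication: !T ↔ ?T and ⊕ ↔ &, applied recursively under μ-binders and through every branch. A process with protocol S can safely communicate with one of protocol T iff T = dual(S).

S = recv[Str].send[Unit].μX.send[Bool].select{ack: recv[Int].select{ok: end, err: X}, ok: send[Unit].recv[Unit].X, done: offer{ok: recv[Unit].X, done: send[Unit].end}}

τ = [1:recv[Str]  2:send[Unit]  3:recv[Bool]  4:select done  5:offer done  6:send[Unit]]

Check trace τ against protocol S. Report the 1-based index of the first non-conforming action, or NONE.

@1 recv[Str]  ✓  cont: send[Unit].μX.…
@2 send[Unit]  ✓  cont: μX.…
@3 got recv[Bool], protocol expects send[Bool]  ✗

3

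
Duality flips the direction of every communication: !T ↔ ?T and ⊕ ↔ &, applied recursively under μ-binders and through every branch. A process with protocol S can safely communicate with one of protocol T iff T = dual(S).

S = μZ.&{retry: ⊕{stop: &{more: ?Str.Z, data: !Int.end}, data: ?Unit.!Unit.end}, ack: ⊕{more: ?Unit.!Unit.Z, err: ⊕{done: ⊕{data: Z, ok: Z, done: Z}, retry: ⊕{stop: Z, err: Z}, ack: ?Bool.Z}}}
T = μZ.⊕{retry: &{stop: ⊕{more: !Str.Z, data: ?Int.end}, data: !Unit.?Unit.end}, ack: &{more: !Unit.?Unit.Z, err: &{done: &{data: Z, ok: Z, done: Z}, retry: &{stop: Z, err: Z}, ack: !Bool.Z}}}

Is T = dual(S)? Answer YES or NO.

μZ | μZ  ✓ (μ self-dual)
  &{retry,ack} | ⊕{retry,ack}  ✓ label sets agree
    • retry:
      ⊕{stop,data} | &{stop,data}  ✓ label sets agree
        • stop:
          &{more,data} | ⊕{more,data}  ✓ label sets agree
            • more:
              ?Str | !Str  ✓
                Z | Z  ✓
            • data:
              !Int | ?Int  ✓
                end | end  ✓
        • data:
          ?Unit | !Unit  ✓
            !Unit | ?Unit  ✓
              end | end  ✓
    • ack:
      ⊕{more,err} | &{more,err}  ✓ label sets agree
        • more:
          ?Unit | !Unit  ✓
            !Unit | ?Unit  ✓
              Z | Z  ✓
        • err:
          ⊕{done,retry,ack} | &{done,retry,ack}  ✓ label sets agree
            • done:
              ⊕{data,ok,done} | &{data,ok,done}  ✓ label sets agree
                • data:
                  Z | Z  ✓
                • ok:
                  Z | Z  ✓
                • done:
                  Z | Z  ✓
            • retry:
              ⊕{stop,err} | &{stop,err}  ✓ label sets agree
                • stop:
                  Z | Z  ✓
                • err:
                  Z | Z  ✓
            • ack:
              ?Bool | !Bool  ✓
                Z | Z  ✓

YES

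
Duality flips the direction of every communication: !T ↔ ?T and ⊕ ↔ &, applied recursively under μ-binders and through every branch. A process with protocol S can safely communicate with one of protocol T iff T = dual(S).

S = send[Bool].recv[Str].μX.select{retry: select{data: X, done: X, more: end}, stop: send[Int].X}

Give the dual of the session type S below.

send[Bool] = recv[Bool]
  recv[Str] = send[Str]
    μX = μX  (μ self-dual)
      select{retry,stop} = offer{retry,stop}  (⊕→&)
        case retry:
          select{data,done,more} = offer{data,done,more}  (⊕→&)
            case data:
              X ↦ X
            case done:
              X ↦ X
            case more:
              end ↦ end
        case stop:
          send[Int] = recv[Int]
            X ↦ X

recv[Bool].send[Str].μX.offer{retry: offer{data: X, done: X, more: end}, stop: recv[Int].X}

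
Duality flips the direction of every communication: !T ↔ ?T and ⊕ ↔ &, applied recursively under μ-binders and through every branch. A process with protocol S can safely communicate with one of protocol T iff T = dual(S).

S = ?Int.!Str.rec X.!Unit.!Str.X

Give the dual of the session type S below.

!Int.?Str.rec X.?Unit.?Str.X

?Int ↦ !Int
  !Str ↦ ?Str
    rec X ↦ rec X  (binder kept)
      !Unit ↦ ?Unit
        !Str ↦ ?Str
          dual(X) = X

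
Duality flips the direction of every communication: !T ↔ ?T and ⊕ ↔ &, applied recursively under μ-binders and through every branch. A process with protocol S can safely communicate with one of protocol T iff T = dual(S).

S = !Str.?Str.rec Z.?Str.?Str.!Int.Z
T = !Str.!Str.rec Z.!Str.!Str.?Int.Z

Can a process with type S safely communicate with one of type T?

NO

!Str | !Str  ✗ same direction on both sides — not dual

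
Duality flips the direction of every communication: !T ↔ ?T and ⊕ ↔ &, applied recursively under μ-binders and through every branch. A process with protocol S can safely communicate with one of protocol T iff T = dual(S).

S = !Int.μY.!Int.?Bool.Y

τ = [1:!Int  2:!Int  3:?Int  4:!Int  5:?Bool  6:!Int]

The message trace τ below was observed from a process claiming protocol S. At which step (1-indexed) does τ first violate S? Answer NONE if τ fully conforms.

3

step 1: !Int  match  now at μY.…
step 2: !Int  match  now at ?Bool.μY.…
step 3: got ?Int, protocol expects ?Bool  ✗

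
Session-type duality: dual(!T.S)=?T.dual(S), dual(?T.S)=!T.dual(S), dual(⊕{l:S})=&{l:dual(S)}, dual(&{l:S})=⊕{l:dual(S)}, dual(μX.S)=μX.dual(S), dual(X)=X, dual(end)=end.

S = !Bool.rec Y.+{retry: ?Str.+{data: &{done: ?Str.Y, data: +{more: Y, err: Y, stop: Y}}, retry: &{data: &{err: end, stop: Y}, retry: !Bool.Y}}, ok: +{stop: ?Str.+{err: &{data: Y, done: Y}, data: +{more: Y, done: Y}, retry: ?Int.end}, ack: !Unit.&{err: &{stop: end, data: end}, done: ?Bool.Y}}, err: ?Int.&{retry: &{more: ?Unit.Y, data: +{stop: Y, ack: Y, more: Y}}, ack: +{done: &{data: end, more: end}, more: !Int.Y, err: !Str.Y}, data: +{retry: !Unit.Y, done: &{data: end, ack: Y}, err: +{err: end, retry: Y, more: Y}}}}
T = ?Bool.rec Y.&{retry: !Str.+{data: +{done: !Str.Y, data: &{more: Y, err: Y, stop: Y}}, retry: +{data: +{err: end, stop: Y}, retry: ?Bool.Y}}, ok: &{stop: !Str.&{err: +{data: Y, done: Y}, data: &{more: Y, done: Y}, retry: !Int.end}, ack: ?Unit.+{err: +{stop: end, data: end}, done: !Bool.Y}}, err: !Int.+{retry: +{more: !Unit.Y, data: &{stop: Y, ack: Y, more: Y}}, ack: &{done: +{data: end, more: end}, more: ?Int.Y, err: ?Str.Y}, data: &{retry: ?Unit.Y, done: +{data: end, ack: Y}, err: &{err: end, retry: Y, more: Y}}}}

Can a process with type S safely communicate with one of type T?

!Bool ‖ ?Bool  match
  rec Y ‖ rec Y  match (μ self-dual)
    +{retry,ok,err} ‖ &{retry,ok,err}  match same labels
      • retry:
        ?Str ‖ !Str  match
          +{data,retry} ‖ +{data,retry}  ✗ choice polarity not flipped — not dual

NO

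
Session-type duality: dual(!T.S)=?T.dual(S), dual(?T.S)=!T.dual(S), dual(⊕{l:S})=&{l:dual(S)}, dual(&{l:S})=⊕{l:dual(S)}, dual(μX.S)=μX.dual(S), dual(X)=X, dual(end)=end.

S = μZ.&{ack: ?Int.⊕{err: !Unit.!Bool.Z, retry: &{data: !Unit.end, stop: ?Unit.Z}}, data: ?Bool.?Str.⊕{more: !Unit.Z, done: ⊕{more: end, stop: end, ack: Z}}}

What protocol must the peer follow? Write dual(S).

μZ.⊕{ack: !Int.&{err: ?Unit.?Bool.Z, retry: ⊕{data: ?Unit.end, stop: !Unit.Z}}, data: !Bool.!Str.&{more: ?Unit.Z, done: &{more: end, stop: end, ack: Z}}}

μZ = μZ  (μ self-dual)
  &{ack,data} = ⊕{ack,data}  (&→⊕)
    case ack:
      ?Int = !Int
        ⊕{err,retry} = &{err,retry}  (⊕→&)
          case err:
            !Unit = ?Unit
              !Bool = ?Bool
                dual(Z) = Z
          case retry:
            &{data,stop} = ⊕{data,stop}  (&→⊕)
              case data:
                !Unit = ?Unit
                  dual(end) = end
              case stop:
                ?Unit = !Unit
                  dual(Z) = Z
    case data:
      ?Bool = !Bool
        ?Str = !Str
          ⊕{more,done} = &{more,done}  (⊕→&)
            case more:
              !Unit = ?Unit
                dual(Z) = Z
            case done:
              ⊕{more,stop,ack} = &{more,stop,ack}  (⊕→&)
                case more:
                  dual(end) = end
                case stop:
                  dual(end) = end
                case ack:
                  dual(Z) = Z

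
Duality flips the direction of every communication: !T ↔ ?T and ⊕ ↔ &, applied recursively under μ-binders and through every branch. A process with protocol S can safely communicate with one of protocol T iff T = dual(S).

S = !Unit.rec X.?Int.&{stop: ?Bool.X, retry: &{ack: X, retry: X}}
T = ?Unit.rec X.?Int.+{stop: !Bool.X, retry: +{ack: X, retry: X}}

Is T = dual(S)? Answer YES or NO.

!Unit | ?Unit  ✓
  rec X | rec X  ✓ (μ self-dual)
    ?Int | ?Int  ✗ same direction on both sides — not dual

NO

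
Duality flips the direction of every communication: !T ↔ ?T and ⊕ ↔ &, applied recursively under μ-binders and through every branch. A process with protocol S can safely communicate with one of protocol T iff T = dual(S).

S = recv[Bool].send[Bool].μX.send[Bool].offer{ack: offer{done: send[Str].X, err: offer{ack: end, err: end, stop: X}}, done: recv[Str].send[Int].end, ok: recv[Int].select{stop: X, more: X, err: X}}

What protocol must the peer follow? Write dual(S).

recv[Bool] = send[Bool]
  send[Bool] = recv[Bool]
    μX = μX  (μ self-dual)
      send[Bool] = recv[Bool]
        offer{ack,done,ok} = select{ack,done,ok}  (offer→select)
          • ack:
            offer{done,err} = select{done,err}  (offer→select)
              • done:
                send[Str] = recv[Str]
                  X ↦ X
              • err:
                offer{ack,err,stop} = select{ack,err,stop}  (offer→select)
                  • ack:
                    end ↦ end
                  • err:
                    end ↦ end
                  • stop:
                    X ↦ X
          • done:
            recv[Str] = send[Str]
              send[Int] = recv[Int]
                end ↦ end
          • ok:
            recv[Int] = send[Int]
              select{stop,more,err} = offer{stop,more,err}  (select→offer)
                • stop:
                  X ↦ X
                • more:
                  X ↦ X
                • err:
                  X ↦ X

send[Bool].recv[Bool].μX.recv[Bool].select{ack: select{done: recv[Str].X, err: select{ack: end, err: end, stop: X}}, done: send[Str].recv[Int].end, ok: send[Int].offer{stop: X, more: X, err: X}}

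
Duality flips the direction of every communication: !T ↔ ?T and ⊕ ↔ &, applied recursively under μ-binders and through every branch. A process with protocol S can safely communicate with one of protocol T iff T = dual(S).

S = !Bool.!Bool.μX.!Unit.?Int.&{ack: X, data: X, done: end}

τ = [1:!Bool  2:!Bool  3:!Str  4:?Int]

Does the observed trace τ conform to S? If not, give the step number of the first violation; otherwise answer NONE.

3

step 1: !Bool  ok  residual = !Bool.μX.…
step 2: !Bool  ok  residual = μX.…
step 3: got !Str, protocol expects !Unit  ✗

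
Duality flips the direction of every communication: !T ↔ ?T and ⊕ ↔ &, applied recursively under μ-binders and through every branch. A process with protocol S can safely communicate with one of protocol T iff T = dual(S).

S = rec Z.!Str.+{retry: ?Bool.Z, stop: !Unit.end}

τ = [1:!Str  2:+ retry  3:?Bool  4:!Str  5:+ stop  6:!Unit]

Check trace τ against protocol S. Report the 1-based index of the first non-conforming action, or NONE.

NONE

[1] !Str  ✓  now at +{retry: ?Bool.rec Z.…, stop: !Unit.end}
[2] + retry  ✓  now at ?Bool.rec Z.…
[3] ?Bool  ✓  now at rec Z.…
[4] !Str  ✓  now at +{retry: ?Bool.rec Z.…, stop: !Unit.end}
[5] + stop  ✓  now at !Unit.end
[6] !Unit  ✓  now at end
τ conforms to S (length 6)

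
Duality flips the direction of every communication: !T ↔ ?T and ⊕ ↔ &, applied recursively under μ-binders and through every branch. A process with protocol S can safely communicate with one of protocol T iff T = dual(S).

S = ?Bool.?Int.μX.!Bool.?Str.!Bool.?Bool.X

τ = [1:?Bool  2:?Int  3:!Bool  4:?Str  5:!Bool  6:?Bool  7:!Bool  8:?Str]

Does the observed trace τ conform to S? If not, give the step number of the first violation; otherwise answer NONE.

@1 ?Bool  match  state: ?Int.μX.…
@2 ?Int  match  state: μX.…
@3 !Bool  match  state: ?Str.!Bool.?Bool.μX.…
@4 ?Str  match  state: !Bool.?Bool.μX.…
@5 !Bool  match  state: ?Bool.μX.…
@6 ?Bool  match  state: μX.…
@7 !Bool  match  state: ?Str.!Bool.?Bool.μX.…
@8 ?Str  match  state: !Bool.?Bool.μX.…
trace exhausted — no violation

NONE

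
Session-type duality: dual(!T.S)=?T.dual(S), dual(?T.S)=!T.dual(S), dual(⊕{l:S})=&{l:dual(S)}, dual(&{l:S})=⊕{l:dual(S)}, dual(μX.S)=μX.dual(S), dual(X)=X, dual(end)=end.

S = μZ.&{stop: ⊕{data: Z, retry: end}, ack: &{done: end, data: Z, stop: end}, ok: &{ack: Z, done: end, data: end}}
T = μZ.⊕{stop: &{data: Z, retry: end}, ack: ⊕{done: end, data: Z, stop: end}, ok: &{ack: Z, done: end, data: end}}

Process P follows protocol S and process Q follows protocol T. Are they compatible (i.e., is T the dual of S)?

μZ ‖ μZ  match (rec unchanged)
  &{stop,ack,ok} ‖ ⊕{stop,ack,ok}  match label sets agree
    • stop:
      ⊕{data,retry} ‖ &{data,retry}  match label sets agree
        • data:
          Z ‖ Z  match
        • retry:
          end ‖ end  match
    • ack:
      &{done,data,stop} ‖ ⊕{done,data,stop}  match label sets agree
        • done:
          end ‖ end  match
        • data:
          Z ‖ Z  match
        • stop:
          end ‖ end  match
    • ok:
      &{ack,done,data} ‖ &{ack,done,data}  ✗ choice polarity not flipped — not dual

NO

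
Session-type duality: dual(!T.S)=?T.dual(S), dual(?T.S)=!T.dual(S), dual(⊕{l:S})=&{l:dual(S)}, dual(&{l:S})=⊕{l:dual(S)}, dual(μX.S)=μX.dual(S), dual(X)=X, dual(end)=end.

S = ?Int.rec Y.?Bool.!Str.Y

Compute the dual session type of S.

!Int.rec Y.!Bool.?Str.Y

?Int ↦ !Int
  rec Y ↦ rec Y  (rec unchanged)
    ?Bool ↦ !Bool
      !Str ↦ ?Str
        dual(Y) = Y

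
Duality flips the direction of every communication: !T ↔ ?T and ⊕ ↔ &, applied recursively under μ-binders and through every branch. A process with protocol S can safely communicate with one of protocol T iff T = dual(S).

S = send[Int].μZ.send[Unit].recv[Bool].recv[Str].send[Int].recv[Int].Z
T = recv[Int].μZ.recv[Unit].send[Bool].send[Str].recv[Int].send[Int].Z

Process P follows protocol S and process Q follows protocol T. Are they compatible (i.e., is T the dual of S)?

send[Int] ‖ recv[Int]  ok
  μZ ‖ μZ  ok (μ self-dual)
    send[Unit] ‖ recv[Unit]  ok
      recv[Bool] ‖ send[Bool]  ok
        recv[Str] ‖ send[Str]  ok
          send[Int] ‖ recv[Int]  ok
            recv[Int] ‖ send[Int]  ok
              Z ‖ Z  ok

YES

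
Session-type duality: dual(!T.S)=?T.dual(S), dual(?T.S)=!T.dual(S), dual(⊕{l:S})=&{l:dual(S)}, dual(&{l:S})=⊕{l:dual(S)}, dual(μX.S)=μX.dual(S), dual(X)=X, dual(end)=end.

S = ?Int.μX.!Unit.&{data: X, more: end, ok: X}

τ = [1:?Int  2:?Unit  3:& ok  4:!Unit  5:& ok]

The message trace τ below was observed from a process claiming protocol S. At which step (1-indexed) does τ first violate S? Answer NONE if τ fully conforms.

2

step 1: ?Int  ✓  now at μX.…
step 2: got ?Unit, protocol expects !Unit  ✗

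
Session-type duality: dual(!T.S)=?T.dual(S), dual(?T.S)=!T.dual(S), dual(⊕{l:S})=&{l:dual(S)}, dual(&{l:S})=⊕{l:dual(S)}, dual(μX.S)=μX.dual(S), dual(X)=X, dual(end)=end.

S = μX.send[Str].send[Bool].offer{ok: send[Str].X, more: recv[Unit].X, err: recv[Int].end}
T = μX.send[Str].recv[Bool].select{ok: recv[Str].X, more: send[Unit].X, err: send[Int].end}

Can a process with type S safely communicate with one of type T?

μX vs μX  match (rec unchanged)
  send[Str] vs send[Str]  ✗ same direction on both sides — not dual

NO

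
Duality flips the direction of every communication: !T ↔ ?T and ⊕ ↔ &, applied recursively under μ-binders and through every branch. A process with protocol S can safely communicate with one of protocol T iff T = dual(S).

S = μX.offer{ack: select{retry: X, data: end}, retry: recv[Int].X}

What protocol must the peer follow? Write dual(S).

μX.select{ack: offer{retry: X, data: end}, retry: send[Int].X}

μX = μX  (binder kept)
  offer{ack,retry} = select{ack,retry}  (&→⊕)
    [ack]
      select{retry,data} = offer{retry,data}  (select→offer)
        [retry]
          X self-dual
        [data]
          end self-dual
    [retry]
      recv[Int] = send[Int]
        X self-dual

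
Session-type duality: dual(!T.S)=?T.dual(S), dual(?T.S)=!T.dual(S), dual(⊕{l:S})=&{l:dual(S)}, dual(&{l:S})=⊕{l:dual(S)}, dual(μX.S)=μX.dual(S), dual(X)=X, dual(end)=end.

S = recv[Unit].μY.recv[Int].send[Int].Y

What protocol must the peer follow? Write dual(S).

send[Unit].μY.send[Int].recv[Int].Y

recv[Unit] = send[Unit]
  μY = μY  (rec unchanged)
    recv[Int] = send[Int]
      send[Int] = recv[Int]
        Y self-dual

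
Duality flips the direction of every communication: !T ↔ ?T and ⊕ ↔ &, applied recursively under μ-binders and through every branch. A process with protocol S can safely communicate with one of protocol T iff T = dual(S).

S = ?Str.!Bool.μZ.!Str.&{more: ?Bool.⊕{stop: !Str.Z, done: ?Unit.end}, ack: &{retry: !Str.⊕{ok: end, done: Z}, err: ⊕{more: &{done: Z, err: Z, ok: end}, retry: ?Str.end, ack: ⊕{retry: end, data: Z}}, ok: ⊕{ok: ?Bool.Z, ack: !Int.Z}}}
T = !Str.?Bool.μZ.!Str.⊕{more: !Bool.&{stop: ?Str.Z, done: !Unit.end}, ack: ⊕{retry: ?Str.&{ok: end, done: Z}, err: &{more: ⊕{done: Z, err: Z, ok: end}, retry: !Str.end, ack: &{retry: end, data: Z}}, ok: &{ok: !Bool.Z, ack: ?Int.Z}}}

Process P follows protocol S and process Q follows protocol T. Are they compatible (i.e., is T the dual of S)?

?Str | !Str  ✓
  !Bool | ?Bool  ✓
    μZ | μZ  ✓ (μ self-dual)
      !Str | !Str  ✗ same direction on both sides — not dual

NO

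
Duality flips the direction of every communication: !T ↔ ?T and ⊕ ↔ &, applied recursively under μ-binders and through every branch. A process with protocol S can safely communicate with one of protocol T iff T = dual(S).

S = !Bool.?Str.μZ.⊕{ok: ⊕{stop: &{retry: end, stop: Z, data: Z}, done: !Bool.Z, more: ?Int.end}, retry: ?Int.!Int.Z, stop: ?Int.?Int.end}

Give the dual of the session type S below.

?Bool.!Str.μZ.&{ok: &{stop: ⊕{retry: end, stop: Z, data: Z}, done: ?Bool.Z, more: !Int.end}, retry: !Int.?Int.Z, stop: !Int.!Int.end}

!Bool = ?Bool
  ?Str = !Str
    μZ = μZ  (rec unchanged)
      ⊕{ok,retry,stop} = &{ok,retry,stop}  (⊕→&)
        • ok:
          ⊕{stop,done,more} = &{stop,done,more}  (⊕→&)
            • stop:
              &{retry,stop,data} = ⊕{retry,stop,data}  (offer→select)
                • retry:
                  end ↦ end
                • stop:
                  Z ↦ Z
                • data:
                  Z ↦ Z
            • done:
              !Bool = ?Bool
                Z ↦ Z
            • more:
              ?Int = !Int
                end ↦ end
        • retry:
          ?Int = !Int
            !Int = ?Int
              Z ↦ Z
        • stop:
          ?Int = !Int
            ?Int = !Int
              end ↦ end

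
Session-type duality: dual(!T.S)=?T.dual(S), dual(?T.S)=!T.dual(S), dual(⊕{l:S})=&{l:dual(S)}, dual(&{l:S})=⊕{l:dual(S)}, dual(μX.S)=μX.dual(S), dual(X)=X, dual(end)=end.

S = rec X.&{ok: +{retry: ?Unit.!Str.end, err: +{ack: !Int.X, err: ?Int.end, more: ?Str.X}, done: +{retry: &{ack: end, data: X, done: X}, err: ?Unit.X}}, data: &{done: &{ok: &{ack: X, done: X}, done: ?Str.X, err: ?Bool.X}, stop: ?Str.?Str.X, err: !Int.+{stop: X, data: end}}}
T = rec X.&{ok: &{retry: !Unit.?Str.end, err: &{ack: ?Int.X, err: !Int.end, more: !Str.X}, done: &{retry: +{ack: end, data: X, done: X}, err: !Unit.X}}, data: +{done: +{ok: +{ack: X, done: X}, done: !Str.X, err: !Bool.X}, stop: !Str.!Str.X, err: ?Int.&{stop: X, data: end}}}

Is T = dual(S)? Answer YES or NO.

NO

rec X ‖ rec X  ✓ (binder kept)
  &{ok,data} ‖ &{ok,data}  ✗ choice polarity not flipped — not dual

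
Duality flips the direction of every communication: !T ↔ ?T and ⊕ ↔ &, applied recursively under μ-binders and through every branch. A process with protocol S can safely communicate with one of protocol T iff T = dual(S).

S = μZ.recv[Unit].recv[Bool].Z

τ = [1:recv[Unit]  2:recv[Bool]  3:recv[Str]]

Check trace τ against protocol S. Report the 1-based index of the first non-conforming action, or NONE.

[1] recv[Unit]  ✓  residual = recv[Bool].μZ.…
[2] recv[Bool]  ✓  residual = μZ.…
[3] got recv[Str], protocol expects recv[Unit]  ✗

3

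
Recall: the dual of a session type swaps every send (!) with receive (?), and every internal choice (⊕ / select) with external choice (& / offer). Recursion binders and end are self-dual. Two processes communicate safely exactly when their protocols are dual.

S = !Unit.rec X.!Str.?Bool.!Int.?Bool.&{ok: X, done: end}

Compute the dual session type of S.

!Unit = ?Unit
  rec X = rec X  (binder kept)
    !Str = ?Str
      ?Bool = !Bool
        !Int = ?Int
          ?Bool = !Bool
            &{ok,done} = +{ok,done}  (external→internal)
              case ok:
                X ↦ X
              case done:
                end ↦ end

?Unit.rec X.?Str.!Bool.?Int.!Bool.+{ok: X, done: end}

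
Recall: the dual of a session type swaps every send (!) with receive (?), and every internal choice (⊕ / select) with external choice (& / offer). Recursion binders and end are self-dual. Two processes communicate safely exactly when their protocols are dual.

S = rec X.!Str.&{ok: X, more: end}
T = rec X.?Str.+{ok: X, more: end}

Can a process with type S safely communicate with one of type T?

YES

rec X ‖ rec X  match (binder kept)
  !Str ‖ ?Str  match
    &{ok,more} ‖ +{ok,more}  match label sets agree
      • ok:
        X ‖ X  match
      • more:
        end ‖ end  match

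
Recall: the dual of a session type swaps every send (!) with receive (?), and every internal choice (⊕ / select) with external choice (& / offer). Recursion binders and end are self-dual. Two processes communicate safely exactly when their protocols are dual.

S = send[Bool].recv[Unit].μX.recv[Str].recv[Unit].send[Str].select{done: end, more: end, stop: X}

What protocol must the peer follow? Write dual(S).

recv[Bool].send[Unit].μX.send[Str].send[Unit].recv[Str].offer{done: end, more: end, stop: X}

send[Bool] → recv[Bool]
  recv[Unit] → send[Unit]
    μX → μX  (binder kept)
      recv[Str] → send[Str]
        recv[Unit] → send[Unit]
          send[Str] → recv[Str]
            select{done,more,stop} → offer{done,more,stop}  (select→offer)
              • done:
                end self-dual
              • more:
                end self-dual
              • stop:
                X self-dual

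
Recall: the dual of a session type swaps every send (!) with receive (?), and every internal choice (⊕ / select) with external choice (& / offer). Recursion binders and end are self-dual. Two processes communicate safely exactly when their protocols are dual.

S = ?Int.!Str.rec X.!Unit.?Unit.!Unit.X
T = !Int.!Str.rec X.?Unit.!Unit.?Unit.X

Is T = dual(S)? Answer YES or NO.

?Int ‖ !Int  ✓
  !Str ‖ !Str  ✗ same direction on both sides — not dual

NO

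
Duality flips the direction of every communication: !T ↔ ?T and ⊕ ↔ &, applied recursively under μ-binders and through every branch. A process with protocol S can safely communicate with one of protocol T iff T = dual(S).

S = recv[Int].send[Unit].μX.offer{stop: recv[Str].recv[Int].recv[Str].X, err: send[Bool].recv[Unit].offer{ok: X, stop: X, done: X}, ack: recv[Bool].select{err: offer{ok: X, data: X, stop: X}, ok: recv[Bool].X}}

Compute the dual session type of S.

recv[Int] = send[Int]
  send[Unit] = recv[Unit]
    μX = μX  (rec unchanged)
      offer{stop,err,ack} = select{stop,err,ack}  (external→internal)
        [stop]
          recv[Str] = send[Str]
            recv[Int] = send[Int]
              recv[Str] = send[Str]
                X ↦ X
        [err]
          send[Bool] = recv[Bool]
            recv[Unit] = send[Unit]
              offer{ok,stop,done} = select{ok,stop,done}  (external→internal)
                [ok]
                  X ↦ X
                [stop]
                  X ↦ X
                [done]
                  X ↦ X
        [ack]
          recv[Bool] = send[Bool]
            select{err,ok} = offer{err,ok}  (select→offer)
              [err]
                offer{ok,data,stop} = select{ok,data,stop}  (external→internal)
                  [ok]
                    X ↦ X
                  [data]
                    X ↦ X
                  [stop]
                    X ↦ X
              [ok]
                recv[Bool] = send[Bool]
                  X ↦ X

send[Int].recv[Unit].μX.select{stop: send[Str].send[Int].send[Str].X, err: recv[Bool].send[Unit].select{ok: X, stop: X, done: X}, ack: send[Bool].offer{err: select{ok: X, data: X, stop: X}, ok: send[Bool].X}}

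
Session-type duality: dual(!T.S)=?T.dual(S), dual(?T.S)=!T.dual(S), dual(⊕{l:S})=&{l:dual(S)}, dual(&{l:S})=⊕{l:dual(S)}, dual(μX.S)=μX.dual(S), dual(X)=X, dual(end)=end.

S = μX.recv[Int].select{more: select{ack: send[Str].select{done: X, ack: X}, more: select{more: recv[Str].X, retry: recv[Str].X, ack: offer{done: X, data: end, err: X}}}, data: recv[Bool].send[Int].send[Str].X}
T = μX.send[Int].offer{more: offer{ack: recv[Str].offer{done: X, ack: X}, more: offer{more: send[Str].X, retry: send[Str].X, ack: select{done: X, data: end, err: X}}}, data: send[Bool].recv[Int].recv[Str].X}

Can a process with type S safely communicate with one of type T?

μX ‖ μX  match (μ self-dual)
  recv[Int] ‖ send[Int]  match
    select{more,data} ‖ offer{more,data}  match same labels
      • more:
        select{ack,more} ‖ offer{ack,more}  match same labels
          • ack:
            send[Str] ‖ recv[Str]  match
              select{done,ack} ‖ offer{done,ack}  match same labels
                • done:
                  X ‖ X  match
                • ack:
                  X ‖ X  match
          • more:
            select{more,retry,ack} ‖ offer{more,retry,ack}  match same labels
              • more:
                recv[Str] ‖ send[Str]  match
                  X ‖ X  match
              • retry:
                recv[Str] ‖ send[Str]  match
                  X ‖ X  match
              • ack:
                offer{done,data,err} ‖ select{done,data,err}  match same labels
                  • done:
                    X ‖ X  match
                  • data:
                    end ‖ end  match
                  • err:
                    X ‖ X  match
      • data:
        recv[Bool] ‖ send[Bool]  match
          send[Int] ‖ recv[Int]  match
            send[Str] ‖ recv[Str]  match
              X ‖ X  match

YES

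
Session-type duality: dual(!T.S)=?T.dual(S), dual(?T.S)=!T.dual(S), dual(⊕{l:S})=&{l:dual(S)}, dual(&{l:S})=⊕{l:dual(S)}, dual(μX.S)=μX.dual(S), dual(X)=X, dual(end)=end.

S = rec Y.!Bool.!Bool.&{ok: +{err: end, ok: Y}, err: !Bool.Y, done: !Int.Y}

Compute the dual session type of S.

rec Y.?Bool.?Bool.+{ok: &{err: end, ok: Y}, err: ?Bool.Y, done: ?Int.Y}

rec Y = rec Y  (μ self-dual)
  !Bool = ?Bool
    !Bool = ?Bool
      &{ok,err,done} = +{ok,err,done}  (offer→select)
        • ok:
          +{err,ok} = &{err,ok}  (select→offer)
            • err:
              end self-dual
            • ok:
              Y self-dual
        • err:
          !Bool = ?Bool
            Y self-dual
        • done:
          !Int = ?Int
            Y self-dual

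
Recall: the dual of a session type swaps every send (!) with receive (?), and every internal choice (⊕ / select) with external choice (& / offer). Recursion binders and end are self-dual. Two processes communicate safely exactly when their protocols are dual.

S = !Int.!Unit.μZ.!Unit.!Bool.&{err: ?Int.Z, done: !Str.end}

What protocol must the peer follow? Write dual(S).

?Int.?Unit.μZ.?Unit.?Bool.⊕{err: !Int.Z, done: ?Str.end}

!Int → ?Int
  !Unit → ?Unit
    μZ → μZ  (μ self-dual)
      !Unit → ?Unit
        !Bool → ?Bool
          &{err,done} → ⊕{err,done}  (external→internal)
            case err:
              ?Int → !Int
                Z ↦ Z
            case done:
              !Str → ?Str
                end ↦ end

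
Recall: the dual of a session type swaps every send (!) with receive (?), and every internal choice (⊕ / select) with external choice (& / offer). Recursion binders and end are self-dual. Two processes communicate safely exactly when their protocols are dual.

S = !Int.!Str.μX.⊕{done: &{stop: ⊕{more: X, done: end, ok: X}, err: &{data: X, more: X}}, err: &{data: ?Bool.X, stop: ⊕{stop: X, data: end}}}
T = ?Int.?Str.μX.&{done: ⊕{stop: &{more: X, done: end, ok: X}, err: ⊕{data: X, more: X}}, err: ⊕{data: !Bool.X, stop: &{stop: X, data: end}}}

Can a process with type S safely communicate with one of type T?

!Int ‖ ?Int  match
  !Str ‖ ?Str  match
    μX ‖ μX  match (μ self-dual)
      ⊕{done,err} ‖ &{done,err}  match labels match
        [done]
          &{stop,err} ‖ ⊕{stop,err}  match labels match
            [stop]
              ⊕{more,done,ok} ‖ &{more,done,ok}  match labels match
                [more]
                  X ‖ X  match
                [done]
                  end ‖ end  match
                [ok]
                  X ‖ X  match
            [err]
              &{data,more} ‖ ⊕{data,more}  match labels match
                [data]
                  X ‖ X  match
                [more]
                  X ‖ X  match
        [err]
          &{data,stop} ‖ ⊕{data,stop}  match labels match
            [data]
              ?Bool ‖ !Bool  match
                X ‖ X  match
            [stop]
              ⊕{stop,data} ‖ &{stop,data}  match labels match
                [stop]
                  X ‖ X  match
                [data]
                  end ‖ end  match

YES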